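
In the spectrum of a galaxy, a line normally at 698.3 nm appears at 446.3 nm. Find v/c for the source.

0.420c

λ'/λ₀ = 0.6391 < 1 (blueshift), so the source is approaching.
λ'/λ₀ = √((1 − β)/(1 + β)) for an approaching source ⇒ β = (1 − r²)/(1 + r²) with r = λ'/λ₀.
β = (1 − 0.4085)/(1 + 0.4085) ≈ 0.420.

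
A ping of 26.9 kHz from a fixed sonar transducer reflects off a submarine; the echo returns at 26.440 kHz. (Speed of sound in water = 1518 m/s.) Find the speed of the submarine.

Double Doppler shift off a moving reflector: f₂ = f₀ · (v + u)/(v − u) (u > 0 toward emitter).
Rearranging, u = v · (f₂ − f₀)/(f₂ + f₀) = 1518 × -0.460/53.340 ≈ -13.1 m/s.
So the submarine is moving at 13.1 m/s away from the emitter.

13.1 m/s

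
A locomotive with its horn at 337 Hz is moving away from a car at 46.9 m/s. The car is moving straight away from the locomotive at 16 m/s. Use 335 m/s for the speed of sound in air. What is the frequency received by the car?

281 Hz

With source receding and observer receding, f' = f · (v − v_o)/(v + v_s).
f' = 337 × (335 − 16)/(335 + 46.9) = 337 × 319/381.9 ≈ 281 Hz.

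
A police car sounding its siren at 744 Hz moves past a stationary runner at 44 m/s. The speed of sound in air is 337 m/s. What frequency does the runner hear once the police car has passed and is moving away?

Receding: f₂ = f · v/(v + v_s) = 744 × 337/381 ≈ 658 Hz.

658 Hz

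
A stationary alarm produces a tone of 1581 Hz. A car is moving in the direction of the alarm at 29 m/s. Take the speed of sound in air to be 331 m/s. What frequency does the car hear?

1720 Hz

Only the observer moves, toward the source, so f' = f · (v + v_o)/v.
f' = 1581 × (331 + 29)/331 = 1581 × 360/331 ≈ 1720 Hz.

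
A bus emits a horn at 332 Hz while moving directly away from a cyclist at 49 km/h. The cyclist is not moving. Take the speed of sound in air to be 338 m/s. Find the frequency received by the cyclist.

319 Hz

49 km/h = 13.61 m/s.
With the source moving away from a stationary observer, f' = f · v/(v + v_s).
f' = 332 × 338/(338 + 13.61) = 332 × 338/351.6 ≈ 319 Hz.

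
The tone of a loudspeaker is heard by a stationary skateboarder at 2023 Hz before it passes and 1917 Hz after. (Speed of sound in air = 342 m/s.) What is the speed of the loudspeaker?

f₁/f₂ = (v + v_s)/(v − v_s), so v_s = v · (f₁ − f₂)/(f₁ + f₂).
v_s = 342 × (2023 − 1917)/(2023 + 1917) = 342 × 106/3940 ≈ 9.2 m/s.

9.2 m/s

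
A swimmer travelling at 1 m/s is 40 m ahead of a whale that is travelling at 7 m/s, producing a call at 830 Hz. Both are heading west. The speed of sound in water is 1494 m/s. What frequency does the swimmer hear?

The swimmer is ahead, so the whale is moving toward it while the swimmer is moving away from the whale.
With source approaching and observer receding, f' = f · (v − v_o)/(v − v_s).
f' = 830 × (1494 − 1)/(1494 − 7) = 830 × 1493/1487 ≈ 833 Hz.

833 Hz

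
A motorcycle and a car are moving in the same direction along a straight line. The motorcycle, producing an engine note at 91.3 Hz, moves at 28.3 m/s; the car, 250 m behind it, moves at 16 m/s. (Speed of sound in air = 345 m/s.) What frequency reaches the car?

The car is behind, so the motorcycle is moving away from it while the car is moving toward the motorcycle.
Both move, so f' = f · (v + v_o)/(v + v_s).
f' = 91.3 × (345 + 16)/(345 + 28.3) = 91.3 × 361/373.3 ≈ 88 Hz.

88 Hz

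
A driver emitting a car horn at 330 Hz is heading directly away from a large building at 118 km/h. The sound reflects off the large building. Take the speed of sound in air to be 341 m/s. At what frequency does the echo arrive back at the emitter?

118 km/h = 32.78 m/s.
The large building receives the sound from a moving source: f₁ = f₀ · v/(v + v_e) = 330 × 341/373.78 ≈ 301 Hz.
On the return leg the driver is a moving observer: f₂ = f₁ · (v − v_e)/v = 301 × 308.22/341 ≈ 272 Hz.
Equivalently f₂ = f₀ · (v − v_e)/(v + v_e).

272 Hz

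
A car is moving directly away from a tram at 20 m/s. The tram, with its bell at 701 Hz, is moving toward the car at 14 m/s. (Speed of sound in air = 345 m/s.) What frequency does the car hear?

Both move, so f' = f · (v − v_o)/(v − v_s).
f' = 701 × (345 − 20)/(345 − 14) = 701 × 325/331 ≈ 688 Hz.

688 Hz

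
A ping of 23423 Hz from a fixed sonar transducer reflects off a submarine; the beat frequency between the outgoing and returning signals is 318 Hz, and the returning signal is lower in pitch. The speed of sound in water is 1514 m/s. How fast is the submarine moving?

10.3 m/s

Double Doppler shift off a moving reflector: f₂ = f₀ · (v + u)/(v − u) (u > 0 toward emitter).
Returning signal is lower, so f₂ = f₀ − Δf = 23423 − 318 = 23105 Hz.
Rearranging, u = v · (f₂ − f₀)/(f₂ + f₀) = 1514 × -318/46528 ≈ -10.3 m/s.
So the submarine is moving at 10.3 m/s away from the emitter.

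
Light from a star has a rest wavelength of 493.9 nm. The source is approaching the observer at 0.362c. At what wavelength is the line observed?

338.0 nm

Relativistic Doppler for wavelength: λ' = λ₀ · √((1 − β)/(1 + β)).
λ' = 493.9 × √(0.6380/1.3620) = 493.9 × 0.68442 ≈ 338.0 nm.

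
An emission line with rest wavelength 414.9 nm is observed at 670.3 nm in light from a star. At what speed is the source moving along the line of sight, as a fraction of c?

0.446

λ'/λ₀ = 1.6156 > 1 (redshift), so the source is receding.
λ'/λ₀ = √((1 + β)/(1 − β)) for a receding source ⇒ β = (r² − 1)/(r² + 1) with r = λ'/λ₀.
β = (2.6101 − 1)/(2.6101 + 1) ≈ 0.446.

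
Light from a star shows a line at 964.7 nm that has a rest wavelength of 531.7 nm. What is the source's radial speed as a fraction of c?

λ'/λ₀ = 1.8144 > 1 (redshift), so the source is receding.
λ'/λ₀ = √((1 + β)/(1 − β)) for a receding source ⇒ β = (r² − 1)/(r² + 1) with r = λ'/λ₀.
β = (3.2919 − 1)/(3.2919 + 1) ≈ 0.534.

0.534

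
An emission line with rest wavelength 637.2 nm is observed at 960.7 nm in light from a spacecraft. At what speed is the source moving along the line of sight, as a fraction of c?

λ'/λ₀ = 1.5077 > 1 (redshift), so the source is receding.
λ'/λ₀ = √((1 + β)/(1 − β)) for a receding source ⇒ β = (r² − 1)/(r² + 1) with r = λ'/λ₀.
β = (2.2731 − 1)/(2.2731 + 1) ≈ 0.389.

0.389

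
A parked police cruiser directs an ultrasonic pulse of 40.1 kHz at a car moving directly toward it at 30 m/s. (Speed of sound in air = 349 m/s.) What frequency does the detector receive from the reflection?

The car first receives the wave as a moving observer: f₁ = f₀ · (v + u)/v = 40.1 × (349 + 30)/349 ≈ 43.5 kHz.
On reflection it acts as a source moving toward the stationary detector: f₂ = f₁ · v/(v − u) = 43.5 × 349/319 ≈ 47.6 kHz.

47.6 kHz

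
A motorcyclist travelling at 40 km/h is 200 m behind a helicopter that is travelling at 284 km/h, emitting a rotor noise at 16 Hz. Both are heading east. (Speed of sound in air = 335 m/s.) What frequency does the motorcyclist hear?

13.4 Hz

284 km/h = 78.89 m/s; 40 km/h = 11.11 m/s.
The motorcyclist is behind, so the helicopter is moving away from it while the motorcyclist is moving toward the helicopter.
General Doppler shift: f' = f · (v + v_o)/(v + v_s).
f' = 16 × (335 + 11.11)/(335 + 78.89) = 16 × 346.11/413.89 ≈ 13.4 Hz.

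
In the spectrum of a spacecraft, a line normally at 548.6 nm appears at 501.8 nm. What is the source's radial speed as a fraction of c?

0.089c

λ'/λ₀ = 0.9147 < 1 (blueshift), so the source is approaching.
λ'/λ₀ = √((1 − β)/(1 + β)) for an approaching source ⇒ β = (1 − r²)/(1 + r²) with r = λ'/λ₀.
β = (1 − 0.8367)/(1 + 0.8367) ≈ 0.089.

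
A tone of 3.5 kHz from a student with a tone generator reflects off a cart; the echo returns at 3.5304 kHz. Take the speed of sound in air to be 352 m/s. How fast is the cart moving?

1.52 m/s

Double Doppler shift off a moving reflector: f₂ = f₀ · (v + u)/(v − u) (u > 0 toward emitter).
Rearranging, u = v · (f₂ − f₀)/(f₂ + f₀) = 352 × 0.0304/7.0304 ≈ 1.52 m/s.
So the cart is moving at 1.52 m/s toward the emitter.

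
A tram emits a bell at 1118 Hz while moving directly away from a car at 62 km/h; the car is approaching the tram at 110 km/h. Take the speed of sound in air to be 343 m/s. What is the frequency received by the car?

62 km/h = 17.22 m/s; 110 km/h = 30.56 m/s.
Both move, so f' = f · (v + v_o)/(v + v_s).
f' = 1118 × (343 + 30.56)/(343 + 17.22) = 1118 × 373.56/360.22 ≈ 1159 Hz.

1159 Hz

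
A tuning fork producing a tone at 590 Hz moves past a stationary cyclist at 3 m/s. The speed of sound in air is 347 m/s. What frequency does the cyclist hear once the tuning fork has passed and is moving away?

Receding: f₂ = f · v/(v + v_s) = 590 × 347/350 ≈ 585 Hz.

585 Hz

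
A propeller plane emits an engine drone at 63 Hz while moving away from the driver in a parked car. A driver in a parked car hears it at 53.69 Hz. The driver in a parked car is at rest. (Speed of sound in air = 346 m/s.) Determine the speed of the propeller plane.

60 m/s

f' = f · v/(v + v_s) ⇒ v_s = v · |1 − f/f'|.
v_s = 346 × |1 − 63/53.69| = 346 × 0.1734 ≈ 60 m/s.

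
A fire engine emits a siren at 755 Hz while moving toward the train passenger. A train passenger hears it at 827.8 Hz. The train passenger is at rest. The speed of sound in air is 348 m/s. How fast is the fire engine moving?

31 m/s

f' = f · v/(v − v_s) ⇒ v_s = v · |1 − f/f'|.
v_s = 348 × |1 − 755/827.8| = 348 × 0.08794 ≈ 31 m/s.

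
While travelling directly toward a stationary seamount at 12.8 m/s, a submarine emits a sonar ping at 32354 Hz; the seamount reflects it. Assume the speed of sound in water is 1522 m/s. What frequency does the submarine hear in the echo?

The seamount receives the sound from a moving source: f₁ = f₀ · v/(v − v_e) = 32354 × 1522/1509.2 ≈ 32628 Hz.
On the return leg the submarine is a moving observer: f₂ = f₁ · (v + v_e)/v = 32628 × 1534.8/1522 ≈ 32903 Hz.
Equivalently f₂ = f₀ · (v + v_e)/(v − v_e).

32903 Hz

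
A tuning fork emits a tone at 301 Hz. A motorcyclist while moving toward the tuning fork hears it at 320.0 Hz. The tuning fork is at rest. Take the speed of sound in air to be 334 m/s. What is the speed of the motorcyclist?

21.1 m/s

f' = f · (v + v_o)/v ⇒ v_o = v · |f'/f − 1|.
v_o = 334 × |320.0/301 − 1| = 334 × 0.06312 ≈ 21.1 m/s.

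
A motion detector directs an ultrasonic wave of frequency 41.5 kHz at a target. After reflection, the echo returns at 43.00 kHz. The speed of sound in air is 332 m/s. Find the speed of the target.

Double Doppler shift off a moving reflector: f₂ = f₀ · (v + u)/(v − u) (u > 0 toward emitter).
Rearranging, u = v · (f₂ − f₀)/(f₂ + f₀) = 332 × 1.50/84.50 ≈ 5.9 m/s.
So the target is moving at 5.9 m/s toward the emitter.

5.9 m/s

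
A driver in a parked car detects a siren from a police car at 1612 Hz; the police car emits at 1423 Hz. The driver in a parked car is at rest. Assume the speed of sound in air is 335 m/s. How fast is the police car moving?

39 m/s

f' > f, so the police car is approaching.
f' = f · v/(v − v_s) ⇒ v_s = v · |1 − f/f'|.
v_s = 335 × |1 − 1423/1612| = 335 × 0.1172 ≈ 39 m/s.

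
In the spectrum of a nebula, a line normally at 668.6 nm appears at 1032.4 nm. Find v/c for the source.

0.409c

λ'/λ₀ = 1.5441 > 1 (redshift), so the source is receding.
λ'/λ₀ = √((1 + β)/(1 − β)) for a receding source ⇒ β = (r² − 1)/(r² + 1) with r = λ'/λ₀.
β = (2.3843 − 1)/(2.3843 + 1) ≈ 0.409.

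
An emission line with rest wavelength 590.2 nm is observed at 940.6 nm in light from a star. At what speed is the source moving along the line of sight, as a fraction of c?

0.435

λ'/λ₀ = 1.5937 > 1 (redshift), so the source is receding.
λ'/λ₀ = √((1 + β)/(1 − β)) for a receding source ⇒ β = (r² − 1)/(r² + 1) with r = λ'/λ₀.
β = (2.5399 − 1)/(2.5399 + 1) ≈ 0.435.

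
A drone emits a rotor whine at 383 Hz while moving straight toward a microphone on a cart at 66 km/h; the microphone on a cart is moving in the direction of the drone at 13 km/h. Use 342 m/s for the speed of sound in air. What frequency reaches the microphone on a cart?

66 km/h = 18.33 m/s; 13 km/h = 3.611 m/s.
With source approaching and observer approaching, f' = f · (v + v_o)/(v − v_s).
f' = 383 × (342 + 3.611)/(342 − 18.33) = 383 × 345.61/323.67 ≈ 409 Hz.

409 Hz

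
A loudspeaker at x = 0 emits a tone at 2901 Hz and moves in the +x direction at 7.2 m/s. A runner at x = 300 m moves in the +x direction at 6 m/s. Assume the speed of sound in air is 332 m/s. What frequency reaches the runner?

2912 Hz

The observer lies on the +x side, so the source is heading toward the observer and the observer is heading away from the source.
With source approaching and observer receding, f' = f · (v − v_o)/(v − v_s).
f' = 2901 × (332 − 6)/(332 − 7.2) = 2901 × 326/324.8 ≈ 2912 Hz.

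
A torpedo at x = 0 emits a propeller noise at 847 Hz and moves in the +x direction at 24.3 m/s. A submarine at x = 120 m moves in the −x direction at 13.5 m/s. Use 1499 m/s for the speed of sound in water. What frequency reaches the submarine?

The observer lies on the +x side, so the source is heading toward the observer and the observer is heading toward the source.
With source approaching and observer approaching, f' = f · (v + v_o)/(v − v_s).
f' = 847 × (1499 + 13.5)/(1499 − 24.3) = 847 × 1512.5/1474.7 ≈ 869 Hz.

869 Hz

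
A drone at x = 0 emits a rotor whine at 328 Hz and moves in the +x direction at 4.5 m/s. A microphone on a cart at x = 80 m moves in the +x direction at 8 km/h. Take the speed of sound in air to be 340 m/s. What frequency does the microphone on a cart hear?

330 Hz

8 km/h = 2.222 m/s.
The observer lies on the +x side, so the source is heading toward the observer and the observer is heading away from the source.
Both move, so f' = f · (v − v_o)/(v − v_s).
f' = 328 × (340 − 2.222)/(340 − 4.5) = 328 × 337.78/335.5 ≈ 330 Hz.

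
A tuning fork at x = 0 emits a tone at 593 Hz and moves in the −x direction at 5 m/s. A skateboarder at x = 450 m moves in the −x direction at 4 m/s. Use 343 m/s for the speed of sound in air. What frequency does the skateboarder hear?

591 Hz

The observer lies on the +x side, so the source is heading away from the observer and the observer is heading toward the source.
General Doppler shift: f' = f · (v + v_o)/(v + v_s).
f' = 593 × (343 + 4)/(343 + 5) = 593 × 347/348 ≈ 591 Hz.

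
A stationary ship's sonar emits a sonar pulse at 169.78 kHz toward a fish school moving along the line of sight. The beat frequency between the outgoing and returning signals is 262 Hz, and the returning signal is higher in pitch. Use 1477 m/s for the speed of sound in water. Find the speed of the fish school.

1.14 m/s

Double Doppler shift off a moving reflector: f₂ = f₀ · (v + u)/(v − u) (u > 0 toward emitter).
Returning signal is higher, so f₂ = f₀ + Δf = 169780 + 262 = 170042 Hz.
Rearranging, u = v · (f₂ − f₀)/(f₂ + f₀) = 1477 × 262/339822 ≈ 1.14 m/s.
So the fish school is moving at 1.14 m/s toward the emitter.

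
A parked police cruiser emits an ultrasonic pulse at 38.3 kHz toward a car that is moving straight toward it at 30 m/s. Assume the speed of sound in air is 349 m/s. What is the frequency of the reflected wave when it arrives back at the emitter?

45.5 kHz

The car first receives the wave as a moving observer: f₁ = f₀ · (v + u)/v = 38.3 × (349 + 30)/349 ≈ 41.6 kHz.
The reflection then acts as a moving source: f₂ = f₁ · v/(v − u) ≈ 45.5 kHz.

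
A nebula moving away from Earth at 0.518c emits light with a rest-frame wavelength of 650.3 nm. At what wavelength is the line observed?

1154.1 nm

Relativistic Doppler for wavelength: λ' = λ₀ · √((1 + β)/(1 − β)).
λ' = 650.3 × √(1.5180/0.4820) = 650.3 × 1.77465 ≈ 1154.1 nm.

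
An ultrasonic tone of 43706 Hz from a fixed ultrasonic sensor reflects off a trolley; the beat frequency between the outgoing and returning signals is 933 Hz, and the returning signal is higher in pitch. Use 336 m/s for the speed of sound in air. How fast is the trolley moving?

Double Doppler shift off a moving reflector: f₂ = f₀ · (v + u)/(v − u) (u > 0 toward emitter).
Returning signal is higher, so f₂ = f₀ + Δf = 43706 + 933 = 44639 Hz.
Rearranging, u = v · (f₂ − f₀)/(f₂ + f₀) = 336 × 933/88345 ≈ 3.5 m/s.
So the trolley is moving at 3.5 m/s toward the emitter.

3.5 m/s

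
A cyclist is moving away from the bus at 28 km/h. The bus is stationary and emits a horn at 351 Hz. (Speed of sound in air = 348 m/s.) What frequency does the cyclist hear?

343 Hz

28 km/h = 7.778 m/s.
Only the observer moves, away from the source, so f' = f · (v − v_o)/v.
f' = 351 × (348 − 7.778)/348 = 351 × 340.22/348 ≈ 343 Hz.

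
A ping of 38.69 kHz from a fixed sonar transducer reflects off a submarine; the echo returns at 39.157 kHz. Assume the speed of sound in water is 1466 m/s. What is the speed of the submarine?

8.8 m/s

Double Doppler shift off a moving reflector: f₂ = f₀ · (v + u)/(v − u) (u > 0 toward emitter).
Rearranging, u = v · (f₂ − f₀)/(f₂ + f₀) = 1466 × 0.467/77.847 ≈ 8.8 m/s.
So the submarine is moving at 8.8 m/s toward the emitter.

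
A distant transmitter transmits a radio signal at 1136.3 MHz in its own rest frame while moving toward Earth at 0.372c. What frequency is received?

Relativistic Doppler for frequency: f' = f₀ · √((1 + β)/(1 − β)).
f' = 1136.3 × √(1.3720/0.6280) = 1136.3 × 1.47808 ≈ 1679.5 MHz.

1679.5 MHz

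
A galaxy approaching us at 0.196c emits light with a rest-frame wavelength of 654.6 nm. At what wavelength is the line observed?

Relativistic Doppler for wavelength: λ' = λ₀ · √((1 − β)/(1 + β)).
λ' = 654.6 × √(0.8040/1.1960) = 654.6 × 0.81990 ≈ 536.7 nm.

536.7 nm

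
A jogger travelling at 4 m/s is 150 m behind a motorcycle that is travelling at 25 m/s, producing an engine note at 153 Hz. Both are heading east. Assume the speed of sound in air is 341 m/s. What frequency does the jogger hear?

The jogger is behind, so the motorcycle is moving away from it while the jogger is moving toward the motorcycle.
With source receding and observer approaching, f' = f · (v + v_o)/(v + v_s).
f' = 153 × (341 + 4)/(341 + 25) = 153 × 345/366 ≈ 144 Hz.

144 Hz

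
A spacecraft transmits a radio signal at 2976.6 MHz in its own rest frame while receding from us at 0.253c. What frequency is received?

Relativistic Doppler for frequency: f' = f₀ · √((1 − β)/(1 + β)).
f' = 2976.6 × √(0.7470/1.2530) = 2976.6 × 0.77212 ≈ 2298.3 MHz.

2298.3 MHz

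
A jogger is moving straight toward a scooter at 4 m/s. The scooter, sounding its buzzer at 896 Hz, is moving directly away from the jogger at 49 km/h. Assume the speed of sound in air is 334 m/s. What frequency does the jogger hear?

871 Hz

49 km/h = 13.61 m/s.
With source receding and observer approaching, f' = f · (v + v_o)/(v + v_s).
f' = 896 × (334 + 4)/(334 + 13.61) = 896 × 338/347.61 ≈ 871 Hz.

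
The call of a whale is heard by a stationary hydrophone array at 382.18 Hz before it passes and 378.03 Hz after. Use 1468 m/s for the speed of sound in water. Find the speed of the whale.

8.0 m/s

f₁/f₂ = (v + v_s)/(v − v_s), so v_s = v · (f₁ − f₂)/(f₁ + f₂).
v_s = 1468 × (382.18 − 378.03)/(382.18 + 378.03) = 1468 × 4.15/760.21 ≈ 8.0 m/s.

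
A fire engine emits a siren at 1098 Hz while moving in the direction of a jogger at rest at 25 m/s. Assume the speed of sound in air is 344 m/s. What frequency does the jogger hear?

1184 Hz

Only the source moves, toward the listener, so f' = f · v/(v − v_s).
f' = 1098 × 344/(344 − 25) = 1098 × 344/319 ≈ 1184 Hz.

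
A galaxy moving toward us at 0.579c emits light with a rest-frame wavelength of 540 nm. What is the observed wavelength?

278.8 nm

Relativistic Doppler for wavelength: λ' = λ₀ · √((1 − β)/(1 + β)).
λ' = 540 × √(0.4210/1.5790) = 540 × 0.51636 ≈ 278.8 nm.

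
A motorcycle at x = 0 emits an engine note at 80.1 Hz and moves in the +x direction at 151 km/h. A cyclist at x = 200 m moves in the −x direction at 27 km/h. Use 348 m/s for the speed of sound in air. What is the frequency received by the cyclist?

151 km/h = 41.94 m/s; 27 km/h = 7.5 m/s.
The observer lies on the +x side, so the source is heading toward the observer and the observer is heading toward the source.
Both move, so f' = f · (v + v_o)/(v − v_s).
f' = 80.1 × (348 + 7.5)/(348 − 41.94) = 80.1 × 355.5/306.06 ≈ 93 Hz.

93 Hz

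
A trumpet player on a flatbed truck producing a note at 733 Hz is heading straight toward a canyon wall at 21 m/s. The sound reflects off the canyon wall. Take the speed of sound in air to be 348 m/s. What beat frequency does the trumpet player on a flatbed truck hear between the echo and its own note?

The canyon wall receives the sound from a moving source: f₁ = f₀ · v/(v − v_e) = 733 × 348/327 ≈ 780.1 Hz.
On the return leg the trumpet player on a flatbed truck is a moving observer: f₂ = f₁ · (v + v_e)/v = 780.1 × 369/348 ≈ 827.1 Hz.
Beat against the emitted tone: |f₂ − f₀| = 2v_e·f₀/(v − v_e) = 2 × 21 × 733/327 ≈ 94 Hz.

94 Hz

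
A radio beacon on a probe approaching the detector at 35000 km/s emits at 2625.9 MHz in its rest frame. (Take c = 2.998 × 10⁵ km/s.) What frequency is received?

β = v/c = 35000/299800 = 0.1167.
Relativistic Doppler for frequency: f' = f₀ · √((1 + β)/(1 − β)).
f' = 2625.9 × √(1.1167/0.8833) = 2625.9 × 1.12443 ≈ 2952.6 MHz.

2952.6 MHz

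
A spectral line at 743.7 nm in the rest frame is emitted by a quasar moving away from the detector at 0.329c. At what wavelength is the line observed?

Relativistic Doppler for wavelength: λ' = λ₀ · √((1 + β)/(1 − β)).
λ' = 743.7 × √(1.3290/0.6710) = 743.7 × 1.40735 ≈ 1046.6 nm.

1046.6 nm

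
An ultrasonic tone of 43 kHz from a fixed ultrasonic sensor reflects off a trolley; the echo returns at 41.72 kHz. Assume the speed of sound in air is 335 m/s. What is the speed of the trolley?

Double Doppler shift off a moving reflector: f₂ = f₀ · (v + u)/(v − u) (u > 0 toward emitter).
Rearranging, u = v · (f₂ − f₀)/(f₂ + f₀) = 335 × -1.28/84.72 ≈ -5.1 m/s.
So the trolley is moving at 5.1 m/s away from the emitter.

5.1 m/s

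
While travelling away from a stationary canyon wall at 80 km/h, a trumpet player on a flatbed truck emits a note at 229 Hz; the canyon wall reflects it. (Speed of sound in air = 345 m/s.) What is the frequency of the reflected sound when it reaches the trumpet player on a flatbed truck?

201 Hz

80 km/h = 22.22 m/s.
The canyon wall receives the sound from a moving source: f₁ = f₀ · v/(v + v_e) = 229 × 345/367.22 ≈ 215 Hz.
On the return leg the trumpet player on a flatbed truck is a moving observer: f₂ = f₁ · (v − v_e)/v = 215 × 322.78/345 ≈ 201 Hz.
Equivalently f₂ = f₀ · (v − v_e)/(v + v_e).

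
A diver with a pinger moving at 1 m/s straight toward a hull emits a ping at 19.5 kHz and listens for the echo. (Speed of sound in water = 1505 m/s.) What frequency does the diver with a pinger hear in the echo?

19.53 kHz

The hull receives the sound from a moving source: f₁ = f₀ · v/(v − v_e) = 19.5 × 1505/1504 ≈ 19.51 kHz.
On the return leg the diver with a pinger is a moving observer: f₂ = f₁ · (v + v_e)/v = 19.51 × 1506/1505 ≈ 19.53 kHz.
Equivalently f₂ = f₀ · (v + v_e)/(v − v_e).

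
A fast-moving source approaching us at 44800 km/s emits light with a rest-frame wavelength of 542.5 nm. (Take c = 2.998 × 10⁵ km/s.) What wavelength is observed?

β = v/c = 44800/299800 = 0.1494.
Relativistic Doppler for wavelength: λ' = λ₀ · √((1 − β)/(1 + β)).
λ' = 542.5 × √(0.8506/1.1494) = 542.5 × 0.86023 ≈ 466.7 nm.

466.7 nm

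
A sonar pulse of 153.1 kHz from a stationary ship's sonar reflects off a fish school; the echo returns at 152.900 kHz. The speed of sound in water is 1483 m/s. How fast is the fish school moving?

Double Doppler shift off a moving reflector: f₂ = f₀ · (v + u)/(v − u) (u > 0 toward emitter).
Rearranging, u = v · (f₂ − f₀)/(f₂ + f₀) = 1483 × -0.200/306.000 ≈ -0.97 m/s.
So the fish school is moving at 0.97 m/s away from the emitter.

0.97 m/s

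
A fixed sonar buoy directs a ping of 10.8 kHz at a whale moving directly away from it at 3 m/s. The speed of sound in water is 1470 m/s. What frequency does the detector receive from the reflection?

At the whale (a moving observer), f₁ = f₀ · (v − u)/v = 10.8 × 1467/1470 ≈ 10.78 kHz.
The reflection then acts as a moving source: f₂ = f₁ · v/(v + u) ≈ 10.76 kHz.

10.76 kHz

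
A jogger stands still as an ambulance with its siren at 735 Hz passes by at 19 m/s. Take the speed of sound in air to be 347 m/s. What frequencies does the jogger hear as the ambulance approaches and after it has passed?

778 Hz approaching; 697 Hz receding

Approaching: f₁ = f · v/(v − v_s) = 735 × 347/328 ≈ 778 Hz.
Receding: f₂ = f · v/(v + v_s) = 735 × 347/366 ≈ 697 Hz.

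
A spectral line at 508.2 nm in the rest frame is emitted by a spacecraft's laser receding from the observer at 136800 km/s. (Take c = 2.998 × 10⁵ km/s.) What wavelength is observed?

β = v/c = 136800/299800 = 0.4563.
Relativistic Doppler for wavelength: λ' = λ₀ · √((1 + β)/(1 − β)).
λ' = 508.2 × √(1.4563/0.5437) = 508.2 × 1.63662 ≈ 831.7 nm.

831.7 nm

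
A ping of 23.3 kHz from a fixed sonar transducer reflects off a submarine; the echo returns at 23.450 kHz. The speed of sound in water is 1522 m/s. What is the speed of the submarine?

Double Doppler shift off a moving reflector: f₂ = f₀ · (v + u)/(v − u) (u > 0 toward emitter).
Rearranging, u = v · (f₂ − f₀)/(f₂ + f₀) = 1522 × 0.150/46.750 ≈ 4.9 m/s.
So the submarine is moving at 4.9 m/s toward the emitter.

4.9 m/s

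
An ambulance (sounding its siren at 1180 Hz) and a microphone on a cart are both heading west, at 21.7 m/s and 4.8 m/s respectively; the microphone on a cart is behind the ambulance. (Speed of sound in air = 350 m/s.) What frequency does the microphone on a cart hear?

The microphone on a cart is behind, so the ambulance is moving away from it while the microphone on a cart is moving toward the ambulance.
With source receding and observer approaching, f' = f · (v + v_o)/(v + v_s).
f' = 1180 × (350 + 4.8)/(350 + 21.7) = 1180 × 354.8/371.7 ≈ 1126 Hz.

1126 Hz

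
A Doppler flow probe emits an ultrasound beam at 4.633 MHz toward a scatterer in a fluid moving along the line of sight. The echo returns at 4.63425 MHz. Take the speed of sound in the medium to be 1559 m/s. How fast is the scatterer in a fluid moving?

0.21 m/s

Double Doppler shift off a moving reflector: f₂ = f₀ · (v + u)/(v − u) (u > 0 toward emitter).
Rearranging, u = v · (f₂ − f₀)/(f₂ + f₀) = 1559 × 0.00125/9.26725 ≈ 0.21 m/s.
So the scatterer in a fluid is moving at 0.21 m/s toward the emitter.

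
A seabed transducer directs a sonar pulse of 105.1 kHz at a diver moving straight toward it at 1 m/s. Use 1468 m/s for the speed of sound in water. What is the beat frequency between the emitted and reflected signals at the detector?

143 Hz

The diver first receives the wave as a moving observer: f₁ = f₀ · (v + u)/v = 105.1 × (1468 + 1)/1468 ≈ 105.1716 kHz.
On reflection it acts as a source moving toward the stationary detector: f₂ = f₁ · v/(v − u) = 105.1716 × 1468/1467 ≈ 105.2433 kHz.
Equivalently f₂ = f₀ · (v + u)/(v − u).
Beat frequency (with f₀ = 105100 Hz): |f₂ − f₀| = 2u·f₀/(v − u) = 2 × 1 × 105100/1467 ≈ 143 Hz.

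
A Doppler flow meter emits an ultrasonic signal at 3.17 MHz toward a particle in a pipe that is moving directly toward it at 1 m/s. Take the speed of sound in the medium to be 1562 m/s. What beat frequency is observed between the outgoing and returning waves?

4061 Hz

At the particle in a pipe (a moving observer), f₁ = f₀ · (v + u)/v = 3.17 × 1563/1562 ≈ 3.17203 MHz.
On reflection it acts as a source moving toward the stationary detector: f₂ = f₁ · v/(v − u) = 3.17203 × 1562/1561 ≈ 3.17406 MHz.
Equivalently f₂ = f₀ · (v + u)/(v − u).
Beat frequency (with f₀ = 3170000 Hz): |f₂ − f₀| = 2u·f₀/(v − u) = 2 × 1 × 3170000/1561 ≈ 4061 Hz.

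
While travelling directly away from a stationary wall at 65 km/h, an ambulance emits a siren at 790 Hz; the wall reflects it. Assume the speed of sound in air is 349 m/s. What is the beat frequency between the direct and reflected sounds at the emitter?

65 km/h = 18.06 m/s.
The wall receives the sound from a moving source: f₁ = f₀ · v/(v + v_e) = 790 × 349/367.06 ≈ 751.1 Hz.
On the return leg the ambulance is a moving observer: f₂ = f₁ · (v − v_e)/v = 751.1 × 330.94/349 ≈ 712.3 Hz.
Beat against the emitted tone: |f₂ − f₀| = 2v_e·f₀/(v + v_e) = 2 × 18.06 × 790/367.06 ≈ 78 Hz.

78 Hz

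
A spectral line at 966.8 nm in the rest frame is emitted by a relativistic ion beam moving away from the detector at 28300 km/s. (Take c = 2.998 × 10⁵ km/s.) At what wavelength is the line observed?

β = v/c = 28300/299800 = 0.0944.
Relativistic Doppler for wavelength: λ' = λ₀ · √((1 + β)/(1 − β)).
λ' = 966.8 × √(1.0944/0.9056) = 966.8 × 1.09930 ≈ 1062.8 nm.

1062.8 nm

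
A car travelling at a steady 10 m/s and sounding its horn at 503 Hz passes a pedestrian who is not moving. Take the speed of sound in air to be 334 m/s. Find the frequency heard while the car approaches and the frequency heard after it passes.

519 Hz approaching; 488 Hz receding

Approaching: f₁ = f · v/(v − v_s) = 503 × 334/324 ≈ 519 Hz.
Receding: f₂ = f · v/(v + v_s) = 503 × 334/344 ≈ 488 Hz.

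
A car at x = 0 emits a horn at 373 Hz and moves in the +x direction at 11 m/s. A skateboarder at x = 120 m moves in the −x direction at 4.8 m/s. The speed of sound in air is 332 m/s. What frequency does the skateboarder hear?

The observer lies on the +x side, so the source is heading toward the observer and the observer is heading toward the source.
Both move, so f' = f · (v + v_o)/(v − v_s).
f' = 373 × (332 + 4.8)/(332 − 11) = 373 × 336.8/321 ≈ 391 Hz.

391 Hz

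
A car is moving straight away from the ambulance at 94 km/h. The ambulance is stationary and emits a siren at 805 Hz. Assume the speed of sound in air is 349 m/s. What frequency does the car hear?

94 km/h = 26.11 m/s.
Moving observer, stationary source: f' = f · (v − v_o)/v.
f' = 805 × (349 − 26.11)/349 = 805 × 322.89/349 ≈ 745 Hz.

745 Hz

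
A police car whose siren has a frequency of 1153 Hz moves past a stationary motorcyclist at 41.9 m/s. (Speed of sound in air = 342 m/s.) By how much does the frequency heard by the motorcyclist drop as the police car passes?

Approaching: f₁ = f · v/(v − v_s) = 1153 × 342/300.1 ≈ 1314 Hz.
Receding: f₂ = f · v/(v + v_s) = 1153 × 342/383.9 ≈ 1027 Hz.
Drop: f₁ − f₂ = 2f·v·v_s/(v² − v_s²) = 2 × 1153 × 342 × 41.9/(342² − 41.9²) ≈ 287 Hz.

287 Hz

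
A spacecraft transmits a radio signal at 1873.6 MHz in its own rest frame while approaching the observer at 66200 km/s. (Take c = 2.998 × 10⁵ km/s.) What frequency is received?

2345.2 MHz

β = v/c = 66200/299800 = 0.2208.
Relativistic Doppler for frequency: f' = f₀ · √((1 + β)/(1 − β)).
f' = 1873.6 × √(1.2208/0.7792) = 1873.6 × 1.25171 ≈ 2345.2 MHz.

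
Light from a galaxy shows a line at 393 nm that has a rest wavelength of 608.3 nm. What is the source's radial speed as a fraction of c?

0.411

λ'/λ₀ = 0.6461 < 1 (blueshift), so the source is approaching.
λ'/λ₀ = √((1 − β)/(1 + β)) for an approaching source ⇒ β = (1 − r²)/(1 + r²) with r = λ'/λ₀.
β = (1 − 0.4174)/(1 + 0.4174) ≈ 0.411.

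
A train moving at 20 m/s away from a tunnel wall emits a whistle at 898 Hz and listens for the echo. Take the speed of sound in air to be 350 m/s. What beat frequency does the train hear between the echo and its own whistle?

97 Hz

The tunnel wall receives the sound from a moving source: f₁ = f₀ · v/(v + v_e) = 898 × 350/370 ≈ 849.5 Hz.
On the return leg the train is a moving observer: f₂ = f₁ · (v − v_e)/v = 849.5 × 330/350 ≈ 800.9 Hz.
Beat against the emitted tone: |f₂ − f₀| = 2v_e·f₀/(v + v_e) = 2 × 20 × 898/370 ≈ 97 Hz.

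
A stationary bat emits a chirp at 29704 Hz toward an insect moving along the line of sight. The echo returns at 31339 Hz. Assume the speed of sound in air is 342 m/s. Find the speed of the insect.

9.2 m/s

Double Doppler shift off a moving reflector: f₂ = f₀ · (v + u)/(v − u) (u > 0 toward emitter).
Rearranging, u = v · (f₂ − f₀)/(f₂ + f₀) = 342 × 1635/61043 ≈ 9.2 m/s.
So the insect is moving at 9.2 m/s toward the emitter.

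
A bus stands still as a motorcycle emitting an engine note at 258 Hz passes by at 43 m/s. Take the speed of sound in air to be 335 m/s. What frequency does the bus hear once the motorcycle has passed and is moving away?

229 Hz

Receding: f₂ = f · v/(v + v_s) = 258 × 335/378 ≈ 229 Hz.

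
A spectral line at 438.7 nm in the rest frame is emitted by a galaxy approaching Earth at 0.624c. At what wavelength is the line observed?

Relativistic Doppler for wavelength: λ' = λ₀ · √((1 − β)/(1 + β)).
λ' = 438.7 × √(0.3760/1.6240) = 438.7 × 0.48117 ≈ 211.1 nm.

211.1 nm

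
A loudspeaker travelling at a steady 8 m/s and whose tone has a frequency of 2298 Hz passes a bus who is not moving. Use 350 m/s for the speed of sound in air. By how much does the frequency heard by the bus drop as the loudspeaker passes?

Approaching: f₁ = f · v/(v − v_s) = 2298 × 350/342 ≈ 2352 Hz.
Receding: f₂ = f · v/(v + v_s) = 2298 × 350/358 ≈ 2247 Hz.
Drop: f₁ − f₂ = 2f·v·v_s/(v² − v_s²) = 2 × 2298 × 350 × 8/(350² − 8²) ≈ 105 Hz.

105 Hz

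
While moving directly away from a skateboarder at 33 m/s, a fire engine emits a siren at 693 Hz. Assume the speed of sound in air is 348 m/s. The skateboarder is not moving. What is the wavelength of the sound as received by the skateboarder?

55.0 cm

Only the source moves, away from the listener, so f' = f · v/(v + v_s).
f' = 693 × 348/(348 + 33) ≈ 633 Hz.
λ' = v/f' = 348/632.976 ≈ 55.0 cm.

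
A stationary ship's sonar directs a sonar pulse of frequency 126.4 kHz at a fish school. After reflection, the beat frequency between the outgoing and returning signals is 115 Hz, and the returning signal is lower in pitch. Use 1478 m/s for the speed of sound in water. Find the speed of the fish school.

0.67 m/s

Double Doppler shift off a moving reflector: f₂ = f₀ · (v + u)/(v − u) (u > 0 toward emitter).
Returning signal is lower, so f₂ = f₀ − Δf = 126400 − 115 = 126285 Hz.
Rearranging, u = v · (f₂ − f₀)/(f₂ + f₀) = 1478 × -115/252685 ≈ -0.67 m/s.
So the fish school is moving at 0.67 m/s away from the emitter.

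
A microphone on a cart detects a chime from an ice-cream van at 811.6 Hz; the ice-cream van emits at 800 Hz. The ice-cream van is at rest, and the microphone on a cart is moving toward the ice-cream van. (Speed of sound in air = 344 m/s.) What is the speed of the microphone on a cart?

5.0 m/s

f' = f · (v + v_o)/v ⇒ v_o = v · |f'/f − 1|.
v_o = 344 × |811.6/800 − 1| = 344 × 0.0145 ≈ 5.0 m/s.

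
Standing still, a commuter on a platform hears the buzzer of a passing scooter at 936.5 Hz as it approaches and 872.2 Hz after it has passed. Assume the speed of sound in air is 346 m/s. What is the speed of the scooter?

f₁/f₂ = (v + v_s)/(v − v_s), so v_s = v · (f₁ − f₂)/(f₁ + f₂).
v_s = 346 × (936.5 − 872.2)/(936.5 + 872.2) = 346 × 64.3/1808.7 ≈ 12.3 m/s.

12.3 m/s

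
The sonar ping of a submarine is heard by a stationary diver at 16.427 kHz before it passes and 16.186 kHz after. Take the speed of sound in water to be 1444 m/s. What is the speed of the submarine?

10.7 m/s

f₁/f₂ = (v + v_s)/(v − v_s), so v_s = v · (f₁ − f₂)/(f₁ + f₂).
v_s = 1444 × (16.427 − 16.186)/(16.427 + 16.186) = 1444 × 0.241/32.613 ≈ 10.7 m/s.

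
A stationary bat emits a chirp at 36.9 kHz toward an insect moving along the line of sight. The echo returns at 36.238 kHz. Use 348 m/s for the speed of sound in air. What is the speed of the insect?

3.1 m/s

Double Doppler shift off a moving reflector: f₂ = f₀ · (v + u)/(v − u) (u > 0 toward emitter).
Rearranging, u = v · (f₂ − f₀)/(f₂ + f₀) = 348 × -0.662/73.138 ≈ -3.1 m/s.
So the insect is moving at 3.1 m/s away from the emitter.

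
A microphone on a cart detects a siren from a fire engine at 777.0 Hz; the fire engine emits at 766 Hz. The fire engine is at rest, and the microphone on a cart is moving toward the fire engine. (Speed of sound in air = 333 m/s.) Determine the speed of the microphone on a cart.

f' = f · (v + v_o)/v ⇒ v_o = v · |f'/f − 1|.
v_o = 333 × |777.0/766 − 1| = 333 × 0.01436 ≈ 4.8 m/s.

4.8 m/s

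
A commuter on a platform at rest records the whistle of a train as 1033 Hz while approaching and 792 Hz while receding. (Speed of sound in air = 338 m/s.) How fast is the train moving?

f₁/f₂ = (v + v_s)/(v − v_s), so v_s = v · (f₁ − f₂)/(f₁ + f₂).
v_s = 338 × (1033 − 792)/(1033 + 792) = 338 × 241/1825 ≈ 45 m/s.

45 m/s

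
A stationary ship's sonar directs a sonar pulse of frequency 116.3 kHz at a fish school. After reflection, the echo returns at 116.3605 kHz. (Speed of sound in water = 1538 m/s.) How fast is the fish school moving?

0.40 m/s

Double Doppler shift off a moving reflector: f₂ = f₀ · (v + u)/(v − u) (u > 0 toward emitter).
Rearranging, u = v · (f₂ − f₀)/(f₂ + f₀) = 1538 × 0.0605/232.6605 ≈ 0.40 m/s.
So the fish school is moving at 0.40 m/s toward the emitter.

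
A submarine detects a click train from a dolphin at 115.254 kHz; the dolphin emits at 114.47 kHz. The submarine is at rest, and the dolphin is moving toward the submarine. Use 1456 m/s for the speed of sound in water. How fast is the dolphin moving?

f' = f · v/(v − v_s) ⇒ v_s = v · |1 − f/f'|.
v_s = 1456 × |1 − 114.47/115.254| = 1456 × 0.006802 ≈ 9.9 m/s.

9.9 m/s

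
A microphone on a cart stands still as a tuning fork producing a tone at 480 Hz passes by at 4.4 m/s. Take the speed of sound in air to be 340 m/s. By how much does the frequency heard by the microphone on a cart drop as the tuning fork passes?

Approaching: f₁ = f · v/(v − v_s) = 480 × 340/335.6 ≈ 486.3 Hz.
Receding: f₂ = f · v/(v + v_s) = 480 × 340/344.4 ≈ 473.9 Hz.
Drop: f₁ − f₂ = 2f·v·v_s/(v² − v_s²) = 2 × 480 × 340 × 4.4/(340² − 4.4²) ≈ 12.4 Hz.

12.4 Hz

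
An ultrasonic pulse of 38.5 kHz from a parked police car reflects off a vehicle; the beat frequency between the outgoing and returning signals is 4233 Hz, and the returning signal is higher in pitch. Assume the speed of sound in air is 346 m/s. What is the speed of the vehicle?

18.0 m/s

Double Doppler shift off a moving reflector: f₂ = f₀ · (v + u)/(v − u) (u > 0 toward emitter).
Returning signal is higher, so f₂ = f₀ + Δf = 38500 + 4233 = 42733 Hz.
Rearranging, u = v · (f₂ − f₀)/(f₂ + f₀) = 346 × 4233/81233 ≈ 18.0 m/s.
So the vehicle is moving at 18.0 m/s toward the emitter.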